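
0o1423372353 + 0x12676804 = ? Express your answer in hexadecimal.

0o1423372353 = 0xc4df4eb in hexadecimal.
Add column by column in base 16, right to left:
  b+4 = f
  e+0 = e
  4+8 = c
  f+6 = 5 carry 1
  d+7+1 = 5 carry 1
  4+6+1 = b
  c+2 = e
  0+1 = 1

0x1eb55cef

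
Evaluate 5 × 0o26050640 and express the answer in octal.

0o156314040

Multiply each base-8 digit by 5, carrying:
  0×5 = 0 → write 0
  4×5 = 20 → write 4 carry 2
  6×5+2 = 32 → write 0 carry 4
  0×5+4 = 4 → write 4
  5×5 = 25 → write 1 carry 3
  0×5+3 = 3 → write 3
  6×5 = 30 → write 6 carry 3
  2×5+3 = 13 → write 5 carry 1
  remaining carry: 1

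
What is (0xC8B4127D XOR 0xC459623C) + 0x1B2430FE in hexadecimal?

First 0xC8B4127D XOR 0xC459623C = 0x0CED7041.
Add column by column in base 16, right to left:
  1+E = F
  4+F = 3 carry 1
  0+0+1 = 1
  7+3 = A
  D+4 = 1 carry 1
  E+2+1 = 1 carry 1
  C+B+1 = 8 carry 1
  0+1+1 = 2

0x2811A13F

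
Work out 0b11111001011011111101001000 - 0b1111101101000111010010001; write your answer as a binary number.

Subtract column by column in base 2:
  0-1 → 1 (borrow)
  0-0-1 → 1 (borrow)
  0-0-1 → 1 (borrow)
  1-0-1 → 0
  0-1 → 1 (borrow)
  0-0-1 → 1 (borrow)
  1-0-1 → 0
  0-1 → 1 (borrow)
  1-0-1 → 0
  1-1 → 0
  1-1 → 0
  1-1 → 0
  1-0 → 1
  1-0 → 1
  0-0 → 0
  1-1 → 0
  1-0 → 1
  0-1 → 1 (borrow)
  1-1-1 → 1 (borrow)
  0-0-1 → 1 (borrow)
  0-1-1 → 0 (borrow)
  1-1-1 → 1 (borrow)
  1-1-1 → 1 (borrow)
  1-1-1 → 1 (borrow)
  1-1-1 → 1 (borrow)
  1-0-1 → 0

0b1111011110011000010110111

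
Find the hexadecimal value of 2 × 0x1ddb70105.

0x3bb6e020a

Multiply each base-16 digit by 2, carrying:
  5×2 = 10 → write a
  0×2 = 0 → write 0
  1×2 = 2 → write 2
  0×2 = 0 → write 0
  7×2 = 14 → write e
  b×2 = 22 → write 6 carry 1
  d×2+1 = 27 → write b carry 1
  d×2+1 = 27 → write b carry 1
  1×2+1 = 3 → write 3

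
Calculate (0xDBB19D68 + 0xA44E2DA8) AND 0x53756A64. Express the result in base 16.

0x53754A00

Add column by column in base 16, right to left:
  8+8 = 0 carry 1
  6+A+1 = 1 carry 1
  D+D+1 = B carry 1
  9+2+1 = C
  1+E = F
  B+4 = F
  B+4 = F
  D+A = 7 carry 1
  final carry 1
Sum = 0x17FFFCB10; now AND with 0x53756A64:
  1&0=0, 7&5=5, F&3=3, F&7=7, F&5=5, C&6=4, B&A=A, 1&6=0, 0&4=0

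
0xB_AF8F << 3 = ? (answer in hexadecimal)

0x5D7C78

3 bits is not a whole number of base-16 digits; in binary: 10111010111110001111 << 3 = 10111010111110001111000.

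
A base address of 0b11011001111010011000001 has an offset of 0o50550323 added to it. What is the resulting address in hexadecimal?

0b11011001111010011000001 = 0x6CF4C1 in hexadecimal.
0o50550323 = 0xA2D0D3 in hexadecimal.
Add column by column in base 16, right to left:
  1+3 = 4
  C+D = 9 carry 1
  4+0+1 = 5
  F+D = C carry 1
  C+2+1 = F
  6+A = 0 carry 1
  final carry 1

0x10FC594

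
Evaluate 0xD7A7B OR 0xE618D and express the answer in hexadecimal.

0xF7BFF

OR each hex digit independently (no carries):
  D|E=F, 7|6=7, A|1=B, 7|8=F, B|D=F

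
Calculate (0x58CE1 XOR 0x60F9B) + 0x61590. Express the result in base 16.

0x9990A

First 0x58CE1 XOR 0x60F9B = 0x3837A.
Add column by column in base 16, right to left:
  A+0 = A
  7+9 = 0 carry 1
  3+5+1 = 9
  8+1 = 9
  3+6 = 9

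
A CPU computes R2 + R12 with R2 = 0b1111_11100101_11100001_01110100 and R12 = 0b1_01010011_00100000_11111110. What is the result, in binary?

0b10001001110010000001001110010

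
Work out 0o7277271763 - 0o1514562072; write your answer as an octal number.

Subtract column by column in base 8:
  3-2 → 1
  6-7 → 7 (borrow)
  7-0-1 → 6
  1-2 → 7 (borrow)
  7-6-1 → 0
  2-5 → 5 (borrow)
  7-4-1 → 2
  7-1 → 6
  2-5 → 5 (borrow)
  7-1-1 → 5

0o5562507671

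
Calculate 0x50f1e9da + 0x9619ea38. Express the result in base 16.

0xe70bd412

Add column by column in base 16, right to left:
  a+8 = 2 carry 1
  d+3+1 = 1 carry 1
  9+a+1 = 4 carry 1
  e+e+1 = d carry 1
  1+9+1 = b
  f+1 = 0 carry 1
  0+6+1 = 7
  5+9 = e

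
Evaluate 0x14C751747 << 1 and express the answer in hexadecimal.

0x298EA2E8E

1 bits is not a whole number of base-16 digits; in binary: 101001100011101010001011101000111 << 1 = 1010011000111010100010111010001110.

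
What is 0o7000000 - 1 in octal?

The trailing 6 digits are 0, so subtracting 1 borrows through: they become 7 and the next digit up decrements.

0o6777777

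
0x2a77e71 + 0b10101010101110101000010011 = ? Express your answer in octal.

0o524464204

0x2a77e71 = 0o251677161 in octal.
0b10101010101110101000010011 = 0o252565023 in octal.
Add column by column in base 8, right to left:
  1+3 = 4
  6+2 = 0 carry 1
  1+0+1 = 2
  7+5 = 4 carry 1
  7+6+1 = 6 carry 1
  6+5+1 = 4 carry 1
  1+2+1 = 4
  5+5 = 2 carry 1
  2+2+1 = 5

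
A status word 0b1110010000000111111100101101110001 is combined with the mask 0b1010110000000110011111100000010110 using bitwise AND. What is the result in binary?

0b1010010000000110011100100000010000

AND bit by bit (1 only where both bits are 1):
  1110010000000111111100101101110001
& 1010110000000110011111100000010110
= 1010010000000110011100100000010000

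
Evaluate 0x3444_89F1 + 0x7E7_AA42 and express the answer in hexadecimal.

0x3C2C3433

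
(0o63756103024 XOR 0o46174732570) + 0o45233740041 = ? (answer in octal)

0o73056571615

First 0o63756103024 XOR 0o46174732570 = 0o25622631554.
Add column by column in base 8, right to left:
  4+1 = 5
  5+4 = 1 carry 1
  5+0+1 = 6
  1+0 = 1
  3+4 = 7
  6+7 = 5 carry 1
  2+3+1 = 6
  2+3 = 5
  6+2 = 0 carry 1
  5+5+1 = 3 carry 1
  2+4+1 = 7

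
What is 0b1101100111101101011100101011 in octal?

Group the bits in threes: 001 101 100 111 101 101 011 100 101 011 → 1547553453.

0o1547553453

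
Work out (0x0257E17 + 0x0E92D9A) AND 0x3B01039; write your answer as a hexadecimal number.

0x1000031

Add column by column in base 16, right to left:
  7+A = 1 carry 1
  1+9+1 = B
  E+D = B carry 1
  7+2+1 = A
  5+9 = E
  2+E = 0 carry 1
  final carry 1
Sum = 0x10EABB1; now AND with 0x3B01039:
  1&3=1, 0&B=0, E&0=0, A&1=0, B&0=0, B&3=3, 1&9=1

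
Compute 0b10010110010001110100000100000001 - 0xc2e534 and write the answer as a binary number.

0b10010101100001000101101111001101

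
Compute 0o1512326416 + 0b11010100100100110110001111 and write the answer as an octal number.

0b11010100100100110110001111 = 0o324446617 in octal.
Add column by column in base 8, right to left:
  6+7 = 5 carry 1
  1+1+1 = 3
  4+6 = 2 carry 1
  6+6+1 = 5 carry 1
  2+4+1 = 7
  3+4 = 7
  2+4 = 6
  1+2 = 3
  5+3 = 0 carry 1
  1+0+1 = 2

0o2036775235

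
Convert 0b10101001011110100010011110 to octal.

0o251364236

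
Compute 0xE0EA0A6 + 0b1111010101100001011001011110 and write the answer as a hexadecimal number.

0x1D64B704

0b1111010101100001011001011110 = 0xF56165E in hexadecimal.
Add column by column in base 16, right to left:
  6+E = 4 carry 1
  A+5+1 = 0 carry 1
  0+6+1 = 7
  A+1 = B
  E+6 = 4 carry 1
  0+5+1 = 6
  E+F = D carry 1
  final carry 1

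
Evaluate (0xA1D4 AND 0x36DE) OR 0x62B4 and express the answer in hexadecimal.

0x62F4

0xA1D4 AND 0x36DE = 0x20D4.
Then OR with 0x62B4.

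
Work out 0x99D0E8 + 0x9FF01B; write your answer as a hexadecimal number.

0x139C103

Add column by column in base 16, right to left:
  8+B = 3 carry 1
  E+1+1 = 0 carry 1
  0+0+1 = 1
  D+F = C carry 1
  9+F+1 = 9 carry 1
  9+9+1 = 3 carry 1
  final carry 1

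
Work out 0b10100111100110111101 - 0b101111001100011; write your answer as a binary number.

0b10100001101101011010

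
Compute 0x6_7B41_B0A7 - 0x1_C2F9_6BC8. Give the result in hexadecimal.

Subtract column by column in base 16:
  7-8 → F (borrow)
  A-C-1 → D (borrow)
  0-B-1 → 4 (borrow)
  B-6-1 → 4
  1-9 → 8 (borrow)
  4-F-1 → 4 (borrow)
  B-2-1 → 8
  7-C → B (borrow)
  6-1-1 → 4

0x4B84844DF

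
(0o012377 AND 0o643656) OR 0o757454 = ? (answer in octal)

0o757656

0o012377 AND 0o643656 = 0o002256.
Then OR with 0o757454.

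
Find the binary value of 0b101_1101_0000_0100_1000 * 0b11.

Multiply each base-2 digit by 3, carrying:
  0×3 = 0 → write 0
  0×3 = 0 → write 0
  0×3 = 0 → write 0
  1×3 = 3 → write 1 carry 1
  0×3+1 = 1 → write 1
  0×3 = 0 → write 0
  1×3 = 3 → write 1 carry 1
  0×3+1 = 1 → write 1
  0×3 = 0 → write 0
  0×3 = 0 → write 0
  0×3 = 0 → write 0
  0×3 = 0 → write 0
  1×3 = 3 → write 1 carry 1
  0×3+1 = 1 → write 1
  1×3 = 3 → write 1 carry 1
  1×3+1 = 4 → write 0 carry 2
  1×3+2 = 5 → write 1 carry 2
  0×3+2 = 2 → write 0 carry 1
  1×3+1 = 4 → write 0 carry 2
  remaining carry: 10

0b100010111000011011000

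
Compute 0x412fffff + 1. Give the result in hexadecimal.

The trailing 5 digits are F (max in base 16), so adding 1 cascades: they roll to 0 and the next digit up increments.

0x41300000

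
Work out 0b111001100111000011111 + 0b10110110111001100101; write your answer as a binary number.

Add column by column in base 2, right to left:
  1+1 = 0 carry 1
  1+0+1 = 0 carry 1
  1+1+1 = 1 carry 1
  1+0+1 = 0 carry 1
  1+0+1 = 0 carry 1
  0+1+1 = 0 carry 1
  0+1+1 = 0 carry 1
  0+0+1 = 1
  0+0 = 0
  1+1 = 0 carry 1
  1+1+1 = 1 carry 1
  1+1+1 = 1 carry 1
  0+0+1 = 1
  0+1 = 1
  1+1 = 0 carry 1
  1+0+1 = 0 carry 1
  0+1+1 = 0 carry 1
  0+1+1 = 0 carry 1
  1+0+1 = 0 carry 1
  1+1+1 = 1 carry 1
  1+0+1 = 0 carry 1
  final carry 1

0b1010000011110010000100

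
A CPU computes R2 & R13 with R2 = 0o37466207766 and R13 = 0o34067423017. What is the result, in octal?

AND each oct digit independently (no carries):
  3&3=3, 7&4=4, 4&0=0, 6&6=6, 6&7=6, 2&4=0, 0&2=0, 7&3=3, 7&0=0, 6&1=0, 6&7=6

0o34066003006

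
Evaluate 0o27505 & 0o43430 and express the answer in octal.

0o03400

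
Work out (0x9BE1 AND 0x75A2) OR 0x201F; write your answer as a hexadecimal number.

0x9BE1 AND 0x75A2 = 0x11A0.
Then OR with 0x201F.

0x31BF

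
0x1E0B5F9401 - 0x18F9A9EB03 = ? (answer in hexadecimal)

Subtract column by column in base 16:
  1-3 → E (borrow)
  0-0-1 → F (borrow)
  4-B-1 → 8 (borrow)
  9-E-1 → A (borrow)
  F-9-1 → 5
  5-A → B (borrow)
  B-9-1 → 1
  0-F → 1 (borrow)
  E-8-1 → 5
  1-1 → 0

0x511B5A8FE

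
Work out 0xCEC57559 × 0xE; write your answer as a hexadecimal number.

0xB4ECC6ADE

Multiply each base-16 digit by 14, carrying:
  9×14 = 126 → write E carry 7
  5×14+7 = 77 → write D carry 4
  5×14+4 = 74 → write A carry 4
  7×14+4 = 102 → write 6 carry 6
  5×14+6 = 76 → write C carry 4
  C×14+4 = 172 → write C carry 10
  E×14+10 = 206 → write E carry 12
  C×14+12 = 180 → write 4 carry 11
  remaining carry: B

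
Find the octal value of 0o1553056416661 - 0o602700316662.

0o750156077777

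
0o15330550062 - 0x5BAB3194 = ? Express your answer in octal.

0x5BAB3194 = 0o13352630624 in octal.
Subtract column by column in base 8:
  2-4 → 6 (borrow)
  6-2-1 → 3
  0-6 → 2 (borrow)
  0-0-1 → 7 (borrow)
  5-3-1 → 1
  5-6 → 7 (borrow)
  0-2-1 → 5 (borrow)
  3-5-1 → 5 (borrow)
  3-3-1 → 7 (borrow)
  5-3-1 → 1
  1-1 → 0

0o1755717236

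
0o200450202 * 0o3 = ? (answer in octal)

0o601570606

Multiply each base-8 digit by 3, carrying:
  2×3 = 6 → write 6
  0×3 = 0 → write 0
  2×3 = 6 → write 6
  0×3 = 0 → write 0
  5×3 = 15 → write 7 carry 1
  4×3+1 = 13 → write 5 carry 1
  0×3+1 = 1 → write 1
  0×3 = 0 → write 0
  2×3 = 6 → write 6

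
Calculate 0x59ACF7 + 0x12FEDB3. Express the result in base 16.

0x1899AAA

Add column by column in base 16, right to left:
  7+3 = A
  F+B = A carry 1
  C+D+1 = A carry 1
  A+E+1 = 9 carry 1
  9+F+1 = 9 carry 1
  5+2+1 = 8
  0+1 = 1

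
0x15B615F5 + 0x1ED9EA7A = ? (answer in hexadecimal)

Add column by column in base 16, right to left:
  5+A = F
  F+7 = 6 carry 1
  5+A+1 = 0 carry 1
  1+E+1 = 0 carry 1
  6+9+1 = 0 carry 1
  B+D+1 = 9 carry 1
  5+E+1 = 4 carry 1
  1+1+1 = 3

0x3490006F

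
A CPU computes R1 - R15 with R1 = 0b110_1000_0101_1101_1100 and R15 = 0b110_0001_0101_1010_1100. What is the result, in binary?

0b111000000110000

Subtract column by column in base 2:
  0-0 → 0
  0-0 → 0
  1-1 → 0
  1-1 → 0
  1-0 → 1
  0-1 → 1 (borrow)
  1-0-1 → 0
  1-1 → 0
  1-1 → 0
  0-0 → 0
  1-1 → 0
  0-0 → 0
  0-1 → 1 (borrow)
  0-0-1 → 1 (borrow)
  0-0-1 → 1 (borrow)
  1-0-1 → 0
  0-0 → 0
  1-1 → 0
  1-1 → 0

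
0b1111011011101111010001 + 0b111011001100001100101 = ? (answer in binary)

0b10110110101010000110110

Add column by column in base 2, right to left:
  1+1 = 0 carry 1
  0+0+1 = 1
  0+1 = 1
  0+0 = 0
  1+0 = 1
  0+1 = 1
  1+1 = 0 carry 1
  1+0+1 = 0 carry 1
  1+0+1 = 0 carry 1
  1+0+1 = 0 carry 1
  0+0+1 = 1
  1+1 = 0 carry 1
  1+1+1 = 1 carry 1
  1+0+1 = 0 carry 1
  0+0+1 = 1
  1+1 = 0 carry 1
  1+1+1 = 1 carry 1
  0+0+1 = 1
  1+1 = 0 carry 1
  1+1+1 = 1 carry 1
  1+1+1 = 1 carry 1
  1+0+1 = 0 carry 1
  final carry 1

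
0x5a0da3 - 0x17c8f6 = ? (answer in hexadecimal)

Subtract column by column in base 16:
  3-6 → d (borrow)
  a-f-1 → a (borrow)
  d-8-1 → 4
  0-c → 4 (borrow)
  a-7-1 → 2
  5-1 → 4

0x4244ad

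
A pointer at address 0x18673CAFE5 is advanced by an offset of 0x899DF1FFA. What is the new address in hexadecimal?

Add column by column in base 16, right to left:
  5+A = F
  E+F = D carry 1
  F+F+1 = F carry 1
  A+1+1 = C
  C+F = B carry 1
  3+D+1 = 1 carry 1
  7+9+1 = 1 carry 1
  6+9+1 = 0 carry 1
  8+8+1 = 1 carry 1
  1+0+1 = 2

0x21011BCFDF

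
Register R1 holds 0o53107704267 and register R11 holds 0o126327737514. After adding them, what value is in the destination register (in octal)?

Add column by column in base 8, right to left:
  7+4 = 3 carry 1
  6+1+1 = 0 carry 1
  2+5+1 = 0 carry 1
  4+7+1 = 4 carry 1
  0+3+1 = 4
  7+7 = 6 carry 1
  7+7+1 = 7 carry 1
  0+2+1 = 3
  1+3 = 4
  3+6 = 1 carry 1
  5+2+1 = 0 carry 1
  0+1+1 = 2

0o201437644003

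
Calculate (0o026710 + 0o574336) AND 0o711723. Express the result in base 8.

Add column by column in base 8, right to left:
  0+6 = 6
  1+3 = 4
  7+3 = 2 carry 1
  6+4+1 = 3 carry 1
  2+7+1 = 2 carry 1
  0+5+1 = 6
Sum = 0o623246; now AND with 0o711723:
  6&7=6, 2&1=0, 3&1=1, 2&7=2, 4&2=0, 6&3=2

0o601202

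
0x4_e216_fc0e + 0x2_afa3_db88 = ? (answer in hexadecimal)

0x791bad796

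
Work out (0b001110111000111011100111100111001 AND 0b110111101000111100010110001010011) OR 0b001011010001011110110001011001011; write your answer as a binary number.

0b1111111001111110110111011011011

0b001110111000111011100111100111001 AND 0b110111101000111100010110001010011 = 0b000110101000111000000110000010001.
Then OR with 0b001011010001011110110001011001011.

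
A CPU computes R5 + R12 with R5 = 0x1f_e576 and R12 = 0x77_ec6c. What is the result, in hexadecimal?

0x97d1e2

Add column by column in base 16, right to left:
  6+c = 2 carry 1
  7+6+1 = e
  5+c = 1 carry 1
  e+e+1 = d carry 1
  f+7+1 = 7 carry 1
  1+7+1 = 9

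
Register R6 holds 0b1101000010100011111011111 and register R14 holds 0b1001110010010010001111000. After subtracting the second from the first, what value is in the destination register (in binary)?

Subtract column by column in base 2:
  1-0 → 1
  1-0 → 1
  1-0 → 1
  1-1 → 0
  1-1 → 0
  0-1 → 1 (borrow)
  1-1-1 → 1 (borrow)
  1-0-1 → 0
  1-0 → 1
  1-0 → 1
  1-1 → 0
  0-0 → 0
  0-0 → 0
  0-1 → 1 (borrow)
  1-0-1 → 0
  0-0 → 0
  1-1 → 0
  0-0 → 0
  0-0 → 0
  0-1 → 1 (borrow)
  0-1-1 → 0 (borrow)
  1-1-1 → 1 (borrow)
  0-0-1 → 1 (borrow)
  1-0-1 → 0
  1-1 → 0

0b11010000010001101100111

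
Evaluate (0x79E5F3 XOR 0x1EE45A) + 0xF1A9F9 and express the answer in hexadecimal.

0x158ABA2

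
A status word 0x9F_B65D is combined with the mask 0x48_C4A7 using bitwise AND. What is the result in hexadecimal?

AND each hex digit independently (no carries):
  9&4=0, F&8=8, B&C=8, 6&4=4, 5&A=0, D&7=5

0x088405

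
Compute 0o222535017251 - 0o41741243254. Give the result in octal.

0o160573553775

Subtract column by column in base 8:
  1-4 → 5 (borrow)
  5-5-1 → 7 (borrow)
  2-2-1 → 7 (borrow)
  7-3-1 → 3
  1-4 → 5 (borrow)
  0-2-1 → 5 (borrow)
  5-1-1 → 3
  3-4 → 7 (borrow)
  5-7-1 → 5 (borrow)
  2-1-1 → 0
  2-4 → 6 (borrow)
  2-0-1 → 1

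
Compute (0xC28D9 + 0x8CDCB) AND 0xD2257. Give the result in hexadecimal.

Add column by column in base 16, right to left:
  9+B = 4 carry 1
  D+C+1 = A carry 1
  8+D+1 = 6 carry 1
  2+C+1 = F
  C+8 = 4 carry 1
  final carry 1
Sum = 0x14F6A4; now AND with 0xD2257:
  1&0=0, 4&D=4, F&2=2, 6&2=2, A&5=0, 4&7=4

0x42204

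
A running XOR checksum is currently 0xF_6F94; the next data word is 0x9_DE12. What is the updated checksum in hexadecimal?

0x6B186

XOR each hex digit independently (no carries):
  F^9=6, 6^D=B, F^E=1, 9^1=8, 4^2=6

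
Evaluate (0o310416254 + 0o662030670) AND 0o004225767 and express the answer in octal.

0o5144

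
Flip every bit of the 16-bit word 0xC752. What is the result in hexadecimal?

0x38AD

Each hex digit d becomes F−d:
  C→3, 7→8, 5→A, 2→D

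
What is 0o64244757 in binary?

0b110100010100100111101111

Each octal digit is 3 bits: 6=110 4=100 2=010 4=100 4=100 7=111 5=101 7=111.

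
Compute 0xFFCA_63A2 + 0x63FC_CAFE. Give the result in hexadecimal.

0x163C72EA0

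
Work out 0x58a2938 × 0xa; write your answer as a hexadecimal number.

0x37659c30

Multiply each base-16 digit by 10, carrying:
  8×10 = 80 → write 0 carry 5
  3×10+5 = 35 → write 3 carry 2
  9×10+2 = 92 → write c carry 5
  2×10+5 = 25 → write 9 carry 1
  a×10+1 = 101 → write 5 carry 6
  8×10+6 = 86 → write 6 carry 5
  5×10+5 = 55 → write 7 carry 3
  remaining carry: 3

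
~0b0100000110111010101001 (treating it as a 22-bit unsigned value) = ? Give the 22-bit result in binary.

Invert each bit: 0100000110111010101001 → 1011111001000101010110.

0b1011111001000101010110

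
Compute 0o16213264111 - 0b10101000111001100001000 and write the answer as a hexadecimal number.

0o16213264111 = 0x722D6849 in hexadecimal.
0b10101000111001100001000 = 0x547308 in hexadecimal.
Subtract column by column in base 16:
  9-8 → 1
  4-0 → 4
  8-3 → 5
  6-7 → F (borrow)
  D-4-1 → 8
  2-5 → D (borrow)
  2-0-1 → 1
  7-0 → 7

0x71D8F541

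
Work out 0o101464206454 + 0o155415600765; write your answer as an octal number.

Add column by column in base 8, right to left:
  4+5 = 1 carry 1
  5+6+1 = 4 carry 1
  4+7+1 = 4 carry 1
  6+0+1 = 7
  0+0 = 0
  2+6 = 0 carry 1
  4+5+1 = 2 carry 1
  6+1+1 = 0 carry 1
  4+4+1 = 1 carry 1
  1+5+1 = 7
  0+5 = 5
  1+1 = 2

0o257102007441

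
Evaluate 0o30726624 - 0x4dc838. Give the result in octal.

0x4dc838 = 0o23344070 in octal.
Subtract column by column in base 8:
  4-0 → 4
  2-7 → 3 (borrow)
  6-0-1 → 5
  6-4 → 2
  2-4 → 6 (borrow)
  7-3-1 → 3
  0-3 → 5 (borrow)
  3-2-1 → 0

0o5362534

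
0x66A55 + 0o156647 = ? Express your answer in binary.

0b1110100011111111100

0x66A55 = 0b1100110101001010101 in binary.
0o156647 = 0b1101110110100111 in binary.
Add column by column in base 2, right to left:
  1+1 = 0 carry 1
  0+1+1 = 0 carry 1
  1+1+1 = 1 carry 1
  0+0+1 = 1
  1+0 = 1
  0+1 = 1
  1+0 = 1
  0+1 = 1
  0+1 = 1
  1+0 = 1
  0+1 = 1
  1+1 = 0 carry 1
  0+1+1 = 0 carry 1
  1+0+1 = 0 carry 1
  1+1+1 = 1 carry 1
  0+1+1 = 0 carry 1
  0+0+1 = 1
  1+0 = 1
  1+0 = 1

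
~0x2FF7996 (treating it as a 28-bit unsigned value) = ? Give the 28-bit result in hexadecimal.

Each hex digit d becomes F−d:
  2→D, F→0, F→0, 7→8, 9→6, 9→6, 6→9

0xD008669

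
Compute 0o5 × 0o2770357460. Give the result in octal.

0o16732255760

Multiply each base-8 digit by 5, carrying:
  0×5 = 0 → write 0
  6×5 = 30 → write 6 carry 3
  4×5+3 = 23 → write 7 carry 2
  7×5+2 = 37 → write 5 carry 4
  5×5+4 = 29 → write 5 carry 3
  3×5+3 = 18 → write 2 carry 2
  0×5+2 = 2 → write 2
  7×5 = 35 → write 3 carry 4
  7×5+4 = 39 → write 7 carry 4
  2×5+4 = 14 → write 6 carry 1
  remaining carry: 1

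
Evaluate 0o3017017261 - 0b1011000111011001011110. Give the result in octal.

0o3003724123

0b1011000111011001011110 = 0o13073136 in octal.
Subtract column by column in base 8:
  1-6 → 3 (borrow)
  6-3-1 → 2
  2-1 → 1
  7-3 → 4
  1-7 → 2 (borrow)
  0-0-1 → 7 (borrow)
  7-3-1 → 3
  1-1 → 0
  0-0 → 0
  3-0 → 3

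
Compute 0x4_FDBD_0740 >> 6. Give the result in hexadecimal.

6 bits is not a whole number of base-16 digits; in binary: 10011111101101111010000011101000000 >> 6 = 10011111101101111010000011101.

0x13F6F41D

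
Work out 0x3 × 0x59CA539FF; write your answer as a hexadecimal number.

0x10D5EFADFD

Multiply each base-16 digit by 3, carrying:
  F×3 = 45 → write D carry 2
  F×3+2 = 47 → write F carry 2
  9×3+2 = 29 → write D carry 1
  3×3+1 = 10 → write A
  5×3 = 15 → write F
  A×3 = 30 → write E carry 1
  C×3+1 = 37 → write 5 carry 2
  9×3+2 = 29 → write D carry 1
  5×3+1 = 16 → write 0 carry 1
  remaining carry: 1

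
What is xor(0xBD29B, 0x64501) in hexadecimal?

0xD979A

XOR each hex digit independently (no carries):
  B^6=D, D^4=9, 2^5=7, 9^0=9, B^1=A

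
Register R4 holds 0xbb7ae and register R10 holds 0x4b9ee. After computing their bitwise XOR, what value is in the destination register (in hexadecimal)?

0xf0e40

XOR each hex digit independently (no carries):
  b^4=f, b^b=0, 7^9=e, a^e=4, e^e=0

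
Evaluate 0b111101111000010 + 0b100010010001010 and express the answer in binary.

0b1100000001001100

Add column by column in base 2, right to left:
  0+0 = 0
  1+1 = 0 carry 1
  0+0+1 = 1
  0+1 = 1
  0+0 = 0
  0+0 = 0
  1+0 = 1
  1+1 = 0 carry 1
  1+0+1 = 0 carry 1
  1+0+1 = 0 carry 1
  0+1+1 = 0 carry 1
  1+0+1 = 0 carry 1
  1+0+1 = 0 carry 1
  1+0+1 = 0 carry 1
  1+1+1 = 1 carry 1
  final carry 1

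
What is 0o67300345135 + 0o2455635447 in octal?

Add column by column in base 8, right to left:
  5+7 = 4 carry 1
  3+4+1 = 0 carry 1
  1+4+1 = 6
  5+5 = 2 carry 1
  4+3+1 = 0 carry 1
  3+6+1 = 2 carry 1
  0+5+1 = 6
  0+5 = 5
  3+4 = 7
  7+2 = 1 carry 1
  6+0+1 = 7

0o71756202604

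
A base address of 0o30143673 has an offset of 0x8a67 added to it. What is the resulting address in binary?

0b11000010101001000100010

0o30143673 = 0b11000001100011110111011 in binary.
0x8a67 = 0b1000101001100111 in binary.
Add column by column in base 2, right to left:
  1+1 = 0 carry 1
  1+1+1 = 1 carry 1
  0+1+1 = 0 carry 1
  1+0+1 = 0 carry 1
  1+0+1 = 0 carry 1
  1+1+1 = 1 carry 1
  0+1+1 = 0 carry 1
  1+0+1 = 0 carry 1
  1+0+1 = 0 carry 1
  1+1+1 = 1 carry 1
  1+0+1 = 0 carry 1
  0+1+1 = 0 carry 1
  0+0+1 = 1
  0+0 = 0
  1+0 = 1
  1+1 = 0 carry 1
  0+0+1 = 1
  0+0 = 0
  0+0 = 0
  0+0 = 0
  0+0 = 0
  1+0 = 1
  1+0 = 1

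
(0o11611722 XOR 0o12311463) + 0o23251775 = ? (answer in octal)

0o26752336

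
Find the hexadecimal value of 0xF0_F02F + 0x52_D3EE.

0x143C41D

Add column by column in base 16, right to left:
  F+E = D carry 1
  2+E+1 = 1 carry 1
  0+3+1 = 4
  F+D = C carry 1
  0+2+1 = 3
  F+5 = 4 carry 1
  final carry 1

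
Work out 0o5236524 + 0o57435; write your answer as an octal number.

0o5316161

Add column by column in base 8, right to left:
  4+5 = 1 carry 1
  2+3+1 = 6
  5+4 = 1 carry 1
  6+7+1 = 6 carry 1
  3+5+1 = 1 carry 1
  2+0+1 = 3
  5+0 = 5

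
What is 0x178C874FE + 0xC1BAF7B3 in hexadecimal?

Add column by column in base 16, right to left:
  E+3 = 1 carry 1
  F+B+1 = B carry 1
  4+7+1 = C
  7+F = 6 carry 1
  8+A+1 = 3 carry 1
  C+B+1 = 8 carry 1
  8+1+1 = A
  7+C = 3 carry 1
  1+0+1 = 2

0x23A836CB1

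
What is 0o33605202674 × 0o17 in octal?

Multiply each base-8 digit by 15, carrying:
  4×15 = 60 → write 4 carry 7
  7×15+7 = 112 → write 0 carry 14
  6×15+14 = 104 → write 0 carry 13
  2×15+13 = 43 → write 3 carry 5
  0×15+5 = 5 → write 5
  2×15 = 30 → write 6 carry 3
  5×15+3 = 78 → write 6 carry 9
  0×15+9 = 9 → write 1 carry 1
  6×15+1 = 91 → write 3 carry 11
  3×15+11 = 56 → write 0 carry 7
  3×15+7 = 52 → write 4 carry 6
  remaining carry: 6

0o640316653004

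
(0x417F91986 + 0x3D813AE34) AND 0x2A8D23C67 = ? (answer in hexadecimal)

0x2A0000422

Add column by column in base 16, right to left:
  6+4 = A
  8+3 = B
  9+E = 7 carry 1
  1+A+1 = C
  9+3 = C
  F+1 = 0 carry 1
  7+8+1 = 0 carry 1
  1+D+1 = F
  4+3 = 7
Sum = 0x7F00CC7BA; now AND with 0x2A8D23C67:
  7&2=2, F&A=A, 0&8=0, 0&D=0, C&2=0, C&3=0, 7&C=4, B&6=2, A&7=2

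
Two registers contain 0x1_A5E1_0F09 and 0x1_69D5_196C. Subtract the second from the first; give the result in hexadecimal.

0x3C0BF59D

Subtract column by column in base 16:
  9-C → D (borrow)
  0-6-1 → 9 (borrow)
  F-9-1 → 5
  0-1 → F (borrow)
  1-5-1 → B (borrow)
  E-D-1 → 0
  5-9 → C (borrow)
  A-6-1 → 3
  1-1 → 0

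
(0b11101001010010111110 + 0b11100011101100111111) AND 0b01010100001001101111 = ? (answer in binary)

0b1000100001001101101

Add column by column in base 2, right to left:
  0+1 = 1
  1+1 = 0 carry 1
  1+1+1 = 1 carry 1
  1+1+1 = 1 carry 1
  1+1+1 = 1 carry 1
  1+1+1 = 1 carry 1
  0+0+1 = 1
  1+0 = 1
  0+1 = 1
  0+1 = 1
  1+0 = 1
  0+1 = 1
  1+1 = 0 carry 1
  0+1+1 = 0 carry 1
  0+0+1 = 1
  1+0 = 1
  0+0 = 0
  1+1 = 0 carry 1
  1+1+1 = 1 carry 1
  1+1+1 = 1 carry 1
  final carry 1
Sum = 0b111001100111111111101; now AND with 0b01010100001001101111:
  111001100111111111101
& 001010100001001101111
= 001000100001001101101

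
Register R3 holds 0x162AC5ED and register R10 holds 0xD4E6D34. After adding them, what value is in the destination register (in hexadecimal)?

Add column by column in base 16, right to left:
  D+4 = 1 carry 1
  E+3+1 = 2 carry 1
  5+D+1 = 3 carry 1
  C+6+1 = 3 carry 1
  A+E+1 = 9 carry 1
  2+4+1 = 7
  6+D = 3 carry 1
  1+0+1 = 2

0x23793321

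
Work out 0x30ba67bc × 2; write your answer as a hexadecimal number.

0x6174cf78

Multiply each base-16 digit by 2, carrying:
  c×2 = 24 → write 8 carry 1
  b×2+1 = 23 → write 7 carry 1
  7×2+1 = 15 → write f
  6×2 = 12 → write c
  a×2 = 20 → write 4 carry 1
  b×2+1 = 23 → write 7 carry 1
  0×2+1 = 1 → write 1
  3×2 = 6 → write 6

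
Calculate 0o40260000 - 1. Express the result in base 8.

0o40257777

The trailing 4 digits are 0, so subtracting 1 borrows through: they become 7 and the next digit up decrements.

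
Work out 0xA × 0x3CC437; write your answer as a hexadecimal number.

0x25FAA26

Multiply each base-16 digit by 10, carrying:
  7×10 = 70 → write 6 carry 4
  3×10+4 = 34 → write 2 carry 2
  4×10+2 = 42 → write A carry 2
  C×10+2 = 122 → write A carry 7
  C×10+7 = 127 → write F carry 7
  3×10+7 = 37 → write 5 carry 2
  remaining carry: 2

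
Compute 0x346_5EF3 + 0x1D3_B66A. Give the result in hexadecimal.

Add column by column in base 16, right to left:
  3+A = D
  F+6 = 5 carry 1
  E+6+1 = 5 carry 1
  5+B+1 = 1 carry 1
  6+3+1 = A
  4+D = 1 carry 1
  3+1+1 = 5

0x51A155D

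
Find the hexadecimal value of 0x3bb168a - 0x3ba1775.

Subtract column by column in base 16:
  a-5 → 5
  8-7 → 1
  6-7 → f (borrow)
  1-1-1 → f (borrow)
  b-a-1 → 0
  b-b → 0
  3-3 → 0

0xff15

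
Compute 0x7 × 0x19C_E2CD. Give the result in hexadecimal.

0xB4A339B

Multiply each base-16 digit by 7, carrying:
  D×7 = 91 → write B carry 5
  C×7+5 = 89 → write 9 carry 5
  2×7+5 = 19 → write 3 carry 1
  E×7+1 = 99 → write 3 carry 6
  C×7+6 = 90 → write A carry 5
  9×7+5 = 68 → write 4 carry 4
  1×7+4 = 11 → write B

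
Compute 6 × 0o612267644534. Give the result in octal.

Multiply each base-8 digit by 6, carrying:
  4×6 = 24 → write 0 carry 3
  3×6+3 = 21 → write 5 carry 2
  5×6+2 = 32 → write 0 carry 4
  4×6+4 = 28 → write 4 carry 3
  4×6+3 = 27 → write 3 carry 3
  6×6+3 = 39 → write 7 carry 4
  7×6+4 = 46 → write 6 carry 5
  6×6+5 = 41 → write 1 carry 5
  2×6+5 = 17 → write 1 carry 2
  2×6+2 = 14 → write 6 carry 1
  1×6+1 = 7 → write 7
  6×6 = 36 → write 4 carry 4
  remaining carry: 4

0o4476116734050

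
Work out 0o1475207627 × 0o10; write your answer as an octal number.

0o14752076270

Multiply each base-8 digit by 8, carrying:
  7×8 = 56 → write 0 carry 7
  2×8+7 = 23 → write 7 carry 2
  6×8+2 = 50 → write 2 carry 6
  7×8+6 = 62 → write 6 carry 7
  0×8+7 = 7 → write 7
  2×8 = 16 → write 0 carry 2
  5×8+2 = 42 → write 2 carry 5
  7×8+5 = 61 → write 5 carry 7
  4×8+7 = 39 → write 7 carry 4
  1×8+4 = 12 → write 4 carry 1
  remaining carry: 1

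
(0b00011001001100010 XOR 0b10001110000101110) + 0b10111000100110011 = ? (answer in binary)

0b101001111101111111

First 0b00011001001100010 XOR 0b10001110000101110 = 0b10010111001001100.
Add column by column in base 2, right to left:
  0+1 = 1
  0+1 = 1
  1+0 = 1
  1+0 = 1
  0+1 = 1
  0+1 = 1
  1+0 = 1
  0+0 = 0
  0+1 = 1
  1+0 = 1
  1+0 = 1
  1+0 = 1
  0+1 = 1
  1+1 = 0 carry 1
  0+1+1 = 0 carry 1
  0+0+1 = 1
  1+1 = 0 carry 1
  final carry 1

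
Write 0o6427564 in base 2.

Each octal digit is 3 bits: 6=110 4=100 2=010 7=111 5=101 6=110 4=100.

0b110100010111101110100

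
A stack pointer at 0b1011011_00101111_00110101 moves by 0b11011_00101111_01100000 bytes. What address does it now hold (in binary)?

Add column by column in base 2, right to left:
  1+0 = 1
  0+0 = 0
  1+0 = 1
  0+0 = 0
  1+0 = 1
  1+1 = 0 carry 1
  0+1+1 = 0 carry 1
  0+0+1 = 1
  1+1 = 0 carry 1
  1+1+1 = 1 carry 1
  1+1+1 = 1 carry 1
  1+1+1 = 1 carry 1
  0+0+1 = 1
  1+1 = 0 carry 1
  0+0+1 = 1
  0+0 = 0
  1+1 = 0 carry 1
  1+1+1 = 1 carry 1
  0+0+1 = 1
  1+1 = 0 carry 1
  1+1+1 = 1 carry 1
  0+0+1 = 1
  1+0 = 1

0b11101100101111010010101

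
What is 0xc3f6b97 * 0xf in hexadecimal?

0xb7b74dd9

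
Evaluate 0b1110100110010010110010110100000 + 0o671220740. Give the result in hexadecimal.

0x7BAE8780

0b1110100110010010110010110100000 = 0x74C965A0 in hexadecimal.
0o671220740 = 0x6E521E0 in hexadecimal.
Add column by column in base 16, right to left:
  0+0 = 0
  A+E = 8 carry 1
  5+1+1 = 7
  6+2 = 8
  9+5 = E
  C+E = A carry 1
  4+6+1 = B
  7+0 = 7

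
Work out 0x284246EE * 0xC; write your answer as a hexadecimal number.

0x1E31B5328

Multiply each base-16 digit by 12, carrying:
  E×12 = 168 → write 8 carry 10
  E×12+10 = 178 → write 2 carry 11
  6×12+11 = 83 → write 3 carry 5
  4×12+5 = 53 → write 5 carry 3
  2×12+3 = 27 → write B carry 1
  4×12+1 = 49 → write 1 carry 3
  8×12+3 = 99 → write 3 carry 6
  2×12+6 = 30 → write E carry 1
  remaining carry: 1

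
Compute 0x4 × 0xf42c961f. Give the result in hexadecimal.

0x3d0b2587c

Multiply each base-16 digit by 4, carrying:
  f×4 = 60 → write c carry 3
  1×4+3 = 7 → write 7
  6×4 = 24 → write 8 carry 1
  9×4+1 = 37 → write 5 carry 2
  c×4+2 = 50 → write 2 carry 3
  2×4+3 = 11 → write b
  4×4 = 16 → write 0 carry 1
  f×4+1 = 61 → write d carry 3
  remaining carry: 3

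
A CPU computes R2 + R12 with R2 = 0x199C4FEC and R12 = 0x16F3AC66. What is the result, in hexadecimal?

0x308FFC52

Add column by column in base 16, right to left:
  C+6 = 2 carry 1
  E+6+1 = 5 carry 1
  F+C+1 = C carry 1
  4+A+1 = F
  C+3 = F
  9+F = 8 carry 1
  9+6+1 = 0 carry 1
  1+1+1 = 3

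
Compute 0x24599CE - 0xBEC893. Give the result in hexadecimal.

0x186D13B

Subtract column by column in base 16:
  E-3 → B
  C-9 → 3
  9-8 → 1
  9-C → D (borrow)
  5-E-1 → 6 (borrow)
  4-B-1 → 8 (borrow)
  2-0-1 → 1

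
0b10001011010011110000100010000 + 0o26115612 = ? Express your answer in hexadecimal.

0x11C27C9A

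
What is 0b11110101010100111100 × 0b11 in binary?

0b1011011111111110110100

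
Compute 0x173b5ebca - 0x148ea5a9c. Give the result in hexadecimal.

0x2acb912e

Subtract column by column in base 16:
  a-c → e (borrow)
  c-9-1 → 2
  b-a → 1
  e-5 → 9
  5-a → b (borrow)
  b-e-1 → c (borrow)
  3-8-1 → a (borrow)
  7-4-1 → 2
  1-1 → 0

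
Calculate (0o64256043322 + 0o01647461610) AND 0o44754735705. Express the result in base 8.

Add column by column in base 8, right to left:
  2+0 = 2
  2+1 = 3
  3+6 = 1 carry 1
  3+1+1 = 5
  4+6 = 2 carry 1
  0+4+1 = 5
  6+7 = 5 carry 1
  5+4+1 = 2 carry 1
  2+6+1 = 1 carry 1
  4+1+1 = 6
  6+0 = 6
Sum = 0o66125525132; now AND with 0o44754735705:
  6&4=4, 6&4=4, 1&7=1, 2&5=0, 5&4=4, 5&7=5, 2&3=2, 5&5=5, 1&7=1, 3&0=0, 2&5=0

0o44104525100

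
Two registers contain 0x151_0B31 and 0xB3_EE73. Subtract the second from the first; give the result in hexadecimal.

Subtract column by column in base 16:
  1-3 → E (borrow)
  3-7-1 → B (borrow)
  B-E-1 → C (borrow)
  0-E-1 → 1 (borrow)
  1-3-1 → D (borrow)
  5-B-1 → 9 (borrow)
  1-0-1 → 0

0x9D1CBE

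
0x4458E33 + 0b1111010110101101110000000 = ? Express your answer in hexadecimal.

0x630E9B3

0b1111010110101101110000000 = 0x1EB5B80 in hexadecimal.
Add column by column in base 16, right to left:
  3+0 = 3
  3+8 = B
  E+B = 9 carry 1
  8+5+1 = E
  5+B = 0 carry 1
  4+E+1 = 3 carry 1
  4+1+1 = 6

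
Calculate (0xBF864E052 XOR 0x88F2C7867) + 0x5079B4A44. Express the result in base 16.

First 0xBF864E052 XOR 0x88F2C7867 = 0x377489835.
Add column by column in base 16, right to left:
  5+4 = 9
  3+4 = 7
  8+A = 2 carry 1
  9+4+1 = E
  8+B = 3 carry 1
  4+9+1 = E
  7+7 = E
  7+0 = 7
  3+5 = 8

0x87EE3E279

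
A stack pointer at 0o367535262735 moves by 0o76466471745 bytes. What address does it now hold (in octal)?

Add column by column in base 8, right to left:
  5+5 = 2 carry 1
  3+4+1 = 0 carry 1
  7+7+1 = 7 carry 1
  2+1+1 = 4
  6+7 = 5 carry 1
  2+4+1 = 7
  5+6 = 3 carry 1
  3+6+1 = 2 carry 1
  5+4+1 = 2 carry 1
  7+6+1 = 6 carry 1
  6+7+1 = 6 carry 1
  3+0+1 = 4

0o466223754702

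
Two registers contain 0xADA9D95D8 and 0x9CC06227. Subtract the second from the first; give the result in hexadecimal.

0xA3DDD33B1

Subtract column by column in base 16:
  8-7 → 1
  D-2 → B
  5-2 → 3
  9-6 → 3
  D-0 → D
  9-C → D (borrow)
  A-C-1 → D (borrow)
  D-9-1 → 3
  A-0 → A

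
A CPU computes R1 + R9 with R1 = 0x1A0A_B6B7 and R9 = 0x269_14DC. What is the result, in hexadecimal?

Add column by column in base 16, right to left:
  7+C = 3 carry 1
  B+D+1 = 9 carry 1
  6+4+1 = B
  B+1 = C
  A+9 = 3 carry 1
  0+6+1 = 7
  A+2 = C
  1+0 = 1

0x1C73CB93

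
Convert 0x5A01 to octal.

0o55001

Expand each hex digit to 4 bits: 5=0101 A=1010 0=0000 1=0001.
Group the bits in threes: 101 101 000 000 001 → 55001.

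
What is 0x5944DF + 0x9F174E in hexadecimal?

0xF85C2D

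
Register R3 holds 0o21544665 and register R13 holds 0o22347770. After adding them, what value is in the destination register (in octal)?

0o44114655

Add column by column in base 8, right to left:
  5+0 = 5
  6+7 = 5 carry 1
  6+7+1 = 6 carry 1
  4+7+1 = 4 carry 1
  4+4+1 = 1 carry 1
  5+3+1 = 1 carry 1
  1+2+1 = 4
  2+2 = 4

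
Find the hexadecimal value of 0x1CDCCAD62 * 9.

0x103C321872

Multiply each base-16 digit by 9, carrying:
  2×9 = 18 → write 2 carry 1
  6×9+1 = 55 → write 7 carry 3
  D×9+3 = 120 → write 8 carry 7
  A×9+7 = 97 → write 1 carry 6
  C×9+6 = 114 → write 2 carry 7
  C×9+7 = 115 → write 3 carry 7
  D×9+7 = 124 → write C carry 7
  C×9+7 = 115 → write 3 carry 7
  1×9+7 = 16 → write 0 carry 1
  remaining carry: 1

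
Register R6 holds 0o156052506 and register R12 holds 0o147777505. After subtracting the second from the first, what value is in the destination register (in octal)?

0o6053001

Subtract column by column in base 8:
  6-5 → 1
  0-0 → 0
  5-5 → 0
  2-7 → 3 (borrow)
  5-7-1 → 5 (borrow)
  0-7-1 → 0 (borrow)
  6-7-1 → 6 (borrow)
  5-4-1 → 0
  1-1 → 0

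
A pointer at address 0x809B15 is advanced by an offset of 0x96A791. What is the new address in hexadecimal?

Add column by column in base 16, right to left:
  5+1 = 6
  1+9 = A
  B+7 = 2 carry 1
  9+A+1 = 4 carry 1
  0+6+1 = 7
  8+9 = 1 carry 1
  final carry 1

0x11742A6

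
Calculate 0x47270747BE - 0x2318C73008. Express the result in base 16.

0x240E4017B6

Subtract column by column in base 16:
  E-8 → 6
  B-0 → B
  7-0 → 7
  4-3 → 1
  7-7 → 0
  0-C → 4 (borrow)
  7-8-1 → E (borrow)
  2-1-1 → 0
  7-3 → 4
  4-2 → 2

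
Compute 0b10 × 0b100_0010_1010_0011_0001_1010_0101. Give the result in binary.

Multiply each base-2 digit by 2, carrying:
  1×2 = 2 → write 0 carry 1
  0×2+1 = 1 → write 1
  1×2 = 2 → write 0 carry 1
  0×2+1 = 1 → write 1
  0×2 = 0 → write 0
  1×2 = 2 → write 0 carry 1
  0×2+1 = 1 → write 1
  1×2 = 2 → write 0 carry 1
  1×2+1 = 3 → write 1 carry 1
  0×2+1 = 1 → write 1
  0×2 = 0 → write 0
  0×2 = 0 → write 0
  1×2 = 2 → write 0 carry 1
  1×2+1 = 3 → write 1 carry 1
  0×2+1 = 1 → write 1
  0×2 = 0 → write 0
  0×2 = 0 → write 0
  1×2 = 2 → write 0 carry 1
  0×2+1 = 1 → write 1
  1×2 = 2 → write 0 carry 1
  0×2+1 = 1 → write 1
  1×2 = 2 → write 0 carry 1
  0×2+1 = 1 → write 1
  0×2 = 0 → write 0
  0×2 = 0 → write 0
  0×2 = 0 → write 0
  1×2 = 2 → write 0 carry 1
  remaining carry: 1

0b1000010101000110001101001010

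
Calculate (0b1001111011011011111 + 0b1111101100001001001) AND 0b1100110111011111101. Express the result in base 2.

Add column by column in base 2, right to left:
  1+1 = 0 carry 1
  1+0+1 = 0 carry 1
  1+0+1 = 0 carry 1
  1+1+1 = 1 carry 1
  1+0+1 = 0 carry 1
  0+0+1 = 1
  1+1 = 0 carry 1
  1+0+1 = 0 carry 1
  0+0+1 = 1
  1+0 = 1
  1+0 = 1
  0+1 = 1
  1+1 = 0 carry 1
  1+0+1 = 0 carry 1
  1+1+1 = 1 carry 1
  1+1+1 = 1 carry 1
  0+1+1 = 0 carry 1
  0+1+1 = 0 carry 1
  1+1+1 = 1 carry 1
  final carry 1
Sum = 0b11001100111100101000; now AND with 0b1100110111011111101:
  11001100111100101000
& 01100110111011111101
= 01000100111000101000

0b1000100111000101000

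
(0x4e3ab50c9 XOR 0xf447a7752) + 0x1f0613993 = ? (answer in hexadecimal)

0xd9832612e

First 0x4e3ab50c9 XOR 0xf447a7752 = 0xba7d1279b.
Add column by column in base 16, right to left:
  b+3 = e
  9+9 = 2 carry 1
  7+9+1 = 1 carry 1
  2+3+1 = 6
  1+1 = 2
  d+6 = 3 carry 1
  7+0+1 = 8
  a+f = 9 carry 1
  b+1+1 = d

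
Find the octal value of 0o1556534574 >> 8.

0o3335271

8 bits is not a whole number of base-8 digits; in binary: 1101101110101011100101111100 >> 8 = 11011011101010111001.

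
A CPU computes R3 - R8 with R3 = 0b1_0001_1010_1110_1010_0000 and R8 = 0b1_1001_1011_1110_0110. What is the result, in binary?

0b100000001001010111010

Subtract column by column in base 2:
  0-0 → 0
  0-1 → 1 (borrow)
  0-1-1 → 0 (borrow)
  0-0-1 → 1 (borrow)
  0-0-1 → 1 (borrow)
  1-1-1 → 1 (borrow)
  0-1-1 → 0 (borrow)
  1-1-1 → 1 (borrow)
  0-1-1 → 0 (borrow)
  1-1-1 → 1 (borrow)
  1-0-1 → 0
  1-1 → 0
  0-1 → 1 (borrow)
  1-0-1 → 0
  0-0 → 0
  1-1 → 0
  1-1 → 0
  0-0 → 0
  0-0 → 0
  0-0 → 0
  1-0 → 1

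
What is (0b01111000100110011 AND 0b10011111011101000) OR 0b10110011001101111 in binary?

0b10111011001101111

0b01111000100110011 AND 0b10011111011101000 = 0b00011000000100000.
Then OR with 0b10110011001101111.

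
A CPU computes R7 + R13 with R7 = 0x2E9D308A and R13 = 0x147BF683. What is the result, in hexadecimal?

Add column by column in base 16, right to left:
  A+3 = D
  8+8 = 0 carry 1
  0+6+1 = 7
  3+F = 2 carry 1
  D+B+1 = 9 carry 1
  9+7+1 = 1 carry 1
  E+4+1 = 3 carry 1
  2+1+1 = 4

0x4319270D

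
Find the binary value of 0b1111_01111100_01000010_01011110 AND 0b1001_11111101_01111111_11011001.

0b1001011111000100001001011000

AND bit by bit (1 only where both bits are 1):
  1111011111000100001001011110
& 1001111111010111111111011001
= 1001011111000100001001011000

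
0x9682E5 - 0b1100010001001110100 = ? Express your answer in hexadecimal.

0b1100010001001110100 = 0x62274 in hexadecimal.
Subtract column by column in base 16:
  5-4 → 1
  E-7 → 7
  2-2 → 0
  8-2 → 6
  6-6 → 0
  9-0 → 9

0x906071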